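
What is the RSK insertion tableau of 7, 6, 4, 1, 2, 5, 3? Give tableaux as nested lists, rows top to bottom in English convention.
P = [[1, 2, 3], [4, 5], [6], [7]]

Insert 7: appended to row 1. P = [[7]].
Insert 6: 6 bumps 7 from row 1; 7 starts row 2. P = [[6], [7]].
Insert 4: 4 bumps 6 from row 1; 6 bumps 7 from row 2; 7 starts row 3. P = [[4], [6], [7]].
Insert 1: 1 bumps 4 from row 1; 4 bumps 6 from row 2; 6 bumps 7 from row 3; 7 starts row 4. P = [[1], [4], [6], [7]].
Insert 2: appended to row 1. P = [[1, 2], [4], [6], [7]].
Insert 5: appended to row 1. P = [[1, 2, 5], [4], [6], [7]].
Insert 3: 3 bumps 5 from row 1; 5 appends to row 2. P = [[1, 2, 3], [4, 5], [6], [7]].

So P = [[1, 2, 3], [4, 5], [6], [7]].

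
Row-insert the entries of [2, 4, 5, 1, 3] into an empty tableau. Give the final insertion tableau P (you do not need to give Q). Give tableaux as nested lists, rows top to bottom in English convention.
P = [[1, 3, 5], [2, 4]]

After inserting 2: P = [[2]].
After inserting 4: P = [[2, 4]].
After inserting 5: P = [[2, 4, 5]].
After inserting 1: P = [[1, 4, 5], [2]].
After inserting 3: P = [[1, 3, 5], [2, 4]].

So P = [[1, 3, 5], [2, 4]].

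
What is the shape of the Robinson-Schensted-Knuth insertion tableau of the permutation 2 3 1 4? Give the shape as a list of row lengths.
[3, 1]

Row-insert each entry into an empty tableau.

After inserting 2: P = [[2]].
After inserting 3: P = [[2, 3]].
After inserting 1: P = [[1, 3], [2]].
After inserting 4: P = [[1, 3, 4], [2]].

The final insertion tableau P = [[1, 3, 4], [2]] has shape [3, 1].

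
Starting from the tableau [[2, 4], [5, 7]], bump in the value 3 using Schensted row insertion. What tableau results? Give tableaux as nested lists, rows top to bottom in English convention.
[[2, 3], [4, 7], [5]]

In row 1, 3 replaces 4 (the leftmost entry greater than 3); 4 is bumped to row 2. In row 2, 4 replaces 5 (the leftmost entry greater than 4); 5 is bumped to row 3. 5 starts a new row 3. The new tableau is [[2, 3], [4, 7], [5]].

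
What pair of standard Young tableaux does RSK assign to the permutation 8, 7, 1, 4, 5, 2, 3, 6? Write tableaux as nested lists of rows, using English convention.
Insert each entry of the permutation into P by Schensted row insertion, recording in Q the position of each new cell.

Insert 8: appended to row 1. P = [[8]], Q = [[1]].
Insert 7: 7 bumps 8 from row 1; 8 starts row 2. P = [[7], [8]], Q = [[1], [2]].
Insert 1: 1 bumps 7 from row 1; 7 bumps 8 from row 2; 8 starts row 3. P = [[1], [7], [8]], Q = [[1], [2], [3]].
Insert 4: appended to row 1. P = [[1, 4], [7], [8]], Q = [[1, 4], [2], [3]].
Insert 5: appended to row 1. P = [[1, 4, 5], [7], [8]], Q = [[1, 4, 5], [2], [3]].
Insert 2: 2 bumps 4 from row 1; 4 bumps 7 from row 2; 7 bumps 8 from row 3; 8 starts row 4. P = [[1, 2, 5], [4], [7], [8]], Q = [[1, 4, 5], [2], [3], [6]].
Insert 3: 3 bumps 5 from row 1; 5 appends to row 2. P = [[1, 2, 3], [4, 5], [7], [8]], Q = [[1, 4, 5], [2, 7], [3], [6]].
Insert 6: appended to row 1. P = [[1, 2, 3, 6], [4, 5], [7], [8]], Q = [[1, 4, 5, 8], [2, 7], [3], [6]].

So P = [[1, 2, 3, 6], [4, 5], [7], [8]], Q = [[1, 4, 5, 8], [2, 7], [3], [6]].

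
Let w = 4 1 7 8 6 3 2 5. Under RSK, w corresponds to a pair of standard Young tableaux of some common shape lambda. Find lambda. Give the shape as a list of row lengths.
Row-insert each entry into an empty tableau.

After inserting 4: P = [[4]].
After inserting 1: P = [[1], [4]].
After inserting 7: P = [[1, 7], [4]].
After inserting 8: P = [[1, 7, 8], [4]].
After inserting 6: P = [[1, 6, 8], [4, 7]].
After inserting 3: P = [[1, 3, 8], [4, 6], [7]].
After inserting 2: P = [[1, 2, 8], [3, 6], [4], [7]].
After inserting 5: P = [[1, 2, 5], [3, 6, 8], [4], [7]].

The final insertion tableau P = [[1, 2, 5], [3, 6, 8], [4], [7]] has shape [3, 3, 1, 1].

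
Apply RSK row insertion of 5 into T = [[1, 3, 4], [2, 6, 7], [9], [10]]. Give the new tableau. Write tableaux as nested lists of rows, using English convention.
[[1, 3, 4, 5], [2, 6, 7], [9], [10]]

5 is larger than every entry of row 1, so it is appended to row 1. The new tableau is [[1, 3, 4, 5], [2, 6, 7], [9], [10]].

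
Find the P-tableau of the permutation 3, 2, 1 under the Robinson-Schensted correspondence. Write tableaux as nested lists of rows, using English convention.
Insert 3: appended to row 1. P = [[3]].
Insert 2: 2 bumps 3 from row 1; 3 starts row 2. P = [[2], [3]].
Insert 1: 1 bumps 2 from row 1; 2 bumps 3 from row 2; 3 starts row 3. P = [[1], [2], [3]].

So P = [[1], [2], [3]].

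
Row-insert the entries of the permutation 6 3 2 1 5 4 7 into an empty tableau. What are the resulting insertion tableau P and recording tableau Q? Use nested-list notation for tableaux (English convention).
P = [[1, 4, 7], [2, 5], [3], [6]], Q = [[1, 5, 7], [2, 6], [3], [4]]

Insert each entry of the permutation into P by Schensted row insertion, recording in Q the position of each new cell.

Insert 6: appended to row 1. P = [[6]].
Insert 3: 3 bumps 6 from row 1; 6 starts row 2. P = [[3], [6]].
Insert 2: 2 bumps 3 from row 1; 3 bumps 6 from row 2; 6 starts row 3. P = [[2], [3], [6]].
Insert 1: 1 bumps 2 from row 1; 2 bumps 3 from row 2; 3 bumps 6 from row 3; 6 starts row 4. P = [[1], [2], [3], [6]].
Insert 5: appended to row 1. P = [[1, 5], [2], [3], [6]].
Insert 4: 4 bumps 5 from row 1; 5 appends to row 2. P = [[1, 4], [2, 5], [3], [6]].
Insert 7: appended to row 1. P = [[1, 4, 7], [2, 5], [3], [6]].

So P = [[1, 4, 7], [2, 5], [3], [6]], Q = [[1, 5, 7], [2, 6], [3], [4]].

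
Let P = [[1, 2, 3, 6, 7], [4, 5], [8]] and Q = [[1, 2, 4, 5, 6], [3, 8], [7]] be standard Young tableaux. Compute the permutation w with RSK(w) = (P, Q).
1 8 4 5 6 7 2 3

Reverse the RSK construction: for i from n down to 1, find the cell of Q containing i, remove the entry at that cell from P, and reverse-bump it up through P; the value ejected from row 1 is w(i).

Step i=8: Q has 8 at row 2, column 2; remove 5 from row 2 of P and reverse-bump: 5 enters row 1 and ejects 3. So w(8) = 3. P is now [[1, 2, 5, 6, 7], [4], [8]].
Step i=7: Q has 7 at row 3, column 1; remove 8 from row 3 of P and reverse-bump: 8 enters row 2 and ejects 4; 4 enters row 1 and ejects 2. So w(7) = 2. P is now [[1, 4, 5, 6, 7], [8]].
Step i=6: Q has 6 at row 1, column 5; remove that cell from P, ejecting 7. So w(6) = 7. P is now [[1, 4, 5, 6], [8]].
Step i=5: Q has 5 at row 1, column 4; remove that cell from P, ejecting 6. So w(5) = 6. P is now [[1, 4, 5], [8]].
Step i=4: Q has 4 at row 1, column 3; remove that cell from P, ejecting 5. So w(4) = 5. P is now [[1, 4], [8]].
Step i=3: Q has 3 at row 2, column 1; remove 8 from row 2 of P and reverse-bump: 8 enters row 1 and ejects 4. So w(3) = 4. P is now [[1, 8]].
Step i=2: Q has 2 at row 1, column 2; remove that cell from P, ejecting 8. So w(2) = 8. P is now [[1]].
Step i=1: Q has 1 at row 1, column 1; remove that cell from P, ejecting 1. So w(1) = 1. P is now [].

So w = 1 8 4 5 6 7 2 3.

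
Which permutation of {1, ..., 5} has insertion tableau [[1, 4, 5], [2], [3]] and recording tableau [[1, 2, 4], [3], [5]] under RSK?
3 4 2 5 1

Reverse the RSK construction: for i from n down to 1, find the cell of Q containing i, remove the entry at that cell from P, and reverse-bump it up through P; the value ejected from row 1 is w(i).

Step i=5: Q has 5 at row 3, column 1; remove 3 from row 3 of P and reverse-bump: 3 enters row 2 and ejects 2; 2 enters row 1 and ejects 1. So w(5) = 1. P is now [[2, 4, 5], [3]].
Step i=4: Q has 4 at row 1, column 3; remove that cell from P, ejecting 5. So w(4) = 5. P is now [[2, 4], [3]].
Step i=3: Q has 3 at row 2, column 1; remove 3 from row 2 of P and reverse-bump: 3 enters row 1 and ejects 2. So w(3) = 2. P is now [[3, 4]].
Step i=2: Q has 2 at row 1, column 2; remove that cell from P, ejecting 4. So w(2) = 4. P is now [[3]].
Step i=1: Q has 1 at row 1, column 1; remove that cell from P, ejecting 3. So w(1) = 3. P is now [].

So w = 3 4 2 5 1.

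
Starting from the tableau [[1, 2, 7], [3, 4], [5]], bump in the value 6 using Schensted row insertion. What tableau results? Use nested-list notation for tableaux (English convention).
[[1, 2, 6], [3, 4, 7], [5]]

In row 1, 6 replaces 7 (the leftmost entry greater than 6); 7 is bumped to row 2. 7 is appended to row 2. The new tableau is [[1, 2, 6], [3, 4, 7], [5]].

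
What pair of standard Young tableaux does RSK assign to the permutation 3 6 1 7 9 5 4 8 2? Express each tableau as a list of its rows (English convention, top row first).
P = [[1, 2, 7, 8], [3, 4, 9], [5], [6]], Q = [[1, 2, 4, 5], [3, 6, 8], [7], [9]]

Insert each entry of the permutation into P by Schensted row insertion, recording in Q the position of each new cell.

Insert 3: appended to row 1. P = [[3]].
Insert 6: appended to row 1. P = [[3, 6]].
Insert 1: 1 bumps 3 from row 1; 3 starts row 2. P = [[1, 6], [3]].
Insert 7: appended to row 1. P = [[1, 6, 7], [3]].
Insert 9: appended to row 1. P = [[1, 6, 7, 9], [3]].
Insert 5: 5 bumps 6 from row 1; 6 appends to row 2. P = [[1, 5, 7, 9], [3, 6]].
Insert 4: 4 bumps 5 from row 1; 5 bumps 6 from row 2; 6 starts row 3. P = [[1, 4, 7, 9], [3, 5], [6]].
Insert 8: 8 bumps 9 from row 1; 9 appends to row 2. P = [[1, 4, 7, 8], [3, 5, 9], [6]].
Insert 2: 2 bumps 4 from row 1; 4 bumps 5 from row 2; 5 bumps 6 from row 3; 6 starts row 4. P = [[1, 2, 7, 8], [3, 4, 9], [5], [6]].

So P = [[1, 2, 7, 8], [3, 4, 9], [5], [6]], Q = [[1, 2, 4, 5], [3, 6, 8], [7], [9]].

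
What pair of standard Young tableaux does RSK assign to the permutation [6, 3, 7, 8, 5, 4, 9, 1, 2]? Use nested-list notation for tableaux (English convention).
Insert each entry of the permutation into P by Schensted row insertion, recording in Q the position of each new cell.

Insert 6: appended to row 1. P = [[6]], Q = [[1]].
Insert 3: 3 bumps 6 from row 1; 6 starts row 2. P = [[3], [6]], Q = [[1], [2]].
Insert 7: appended to row 1. P = [[3, 7], [6]], Q = [[1, 3], [2]].
Insert 8: appended to row 1. P = [[3, 7, 8], [6]], Q = [[1, 3, 4], [2]].
Insert 5: 5 bumps 7 from row 1; 7 appends to row 2. P = [[3, 5, 8], [6, 7]], Q = [[1, 3, 4], [2, 5]].
Insert 4: 4 bumps 5 from row 1; 5 bumps 6 from row 2; 6 starts row 3. P = [[3, 4, 8], [5, 7], [6]], Q = [[1, 3, 4], [2, 5], [6]].
Insert 9: appended to row 1. P = [[3, 4, 8, 9], [5, 7], [6]], Q = [[1, 3, 4, 7], [2, 5], [6]].
Insert 1: 1 bumps 3 from row 1; 3 bumps 5 from row 2; 5 bumps 6 from row 3; 6 starts row 4. P = [[1, 4, 8, 9], [3, 7], [5], [6]], Q = [[1, 3, 4, 7], [2, 5], [6], [8]].
Insert 2: 2 bumps 4 from row 1; 4 bumps 7 from row 2; 7 appends to row 3. P = [[1, 2, 8, 9], [3, 4], [5, 7], [6]], Q = [[1, 3, 4, 7], [2, 5], [6, 9], [8]].

So P = [[1, 2, 8, 9], [3, 4], [5, 7], [6]], Q = [[1, 3, 4, 7], [2, 5], [6, 9], [8]].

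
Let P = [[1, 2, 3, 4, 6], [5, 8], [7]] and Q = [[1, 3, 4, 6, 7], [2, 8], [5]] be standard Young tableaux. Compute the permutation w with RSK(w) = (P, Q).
Reverse the RSK construction: for i from n down to 1, find the cell of Q containing i, remove the entry at that cell from P, and reverse-bump it up through P; the value ejected from row 1 is w(i).

Step i=8: Q has 8 at row 2, column 2; remove 8 from row 2 of P and reverse-bump: 8 enters row 1 and ejects 6. So w(8) = 6. P is now [[1, 2, 3, 4, 8], [5], [7]].
Step i=7: Q has 7 at row 1, column 5; remove that cell from P, ejecting 8. So w(7) = 8. P is now [[1, 2, 3, 4], [5], [7]].
Step i=6: Q has 6 at row 1, column 4; remove that cell from P, ejecting 4. So w(6) = 4. P is now [[1, 2, 3], [5], [7]].
Step i=5: Q has 5 at row 3, column 1; remove 7 from row 3 of P and reverse-bump: 7 enters row 2 and ejects 5; 5 enters row 1 and ejects 3. So w(5) = 3. P is now [[1, 2, 5], [7]].
Step i=4: Q has 4 at row 1, column 3; remove that cell from P, ejecting 5. So w(4) = 5. P is now [[1, 2], [7]].
Step i=3: Q has 3 at row 1, column 2; remove that cell from P, ejecting 2. So w(3) = 2. P is now [[1], [7]].
Step i=2: Q has 2 at row 2, column 1; remove 7 from row 2 of P and reverse-bump: 7 enters row 1 and ejects 1. So w(2) = 1. P is now [[7]].
Step i=1: Q has 1 at row 1, column 1; remove that cell from P, ejecting 7. So w(1) = 7. P is now [].

So w = 7 1 2 5 3 4 8 6.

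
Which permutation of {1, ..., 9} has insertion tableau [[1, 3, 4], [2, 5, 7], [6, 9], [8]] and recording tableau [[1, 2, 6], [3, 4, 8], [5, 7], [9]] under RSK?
Reverse the RSK construction: for i from n down to 1, find the cell of Q containing i, remove the entry at that cell from P, and reverse-bump it up through P; the value ejected from row 1 is w(i).

Step i=9: Q has 9 at row 4, column 1; remove 8 from row 4 of P and reverse-bump: 8 enters row 3 and ejects 6; 6 enters row 2 and ejects 5; 5 enters row 1 and ejects 4. So w(9) = 4. P is now [[1, 3, 5], [2, 6, 7], [8, 9]].
Step i=8: Q has 8 at row 2, column 3; remove 7 from row 2 of P and reverse-bump: 7 enters row 1 and ejects 5. So w(8) = 5. P is now [[1, 3, 7], [2, 6], [8, 9]].
Step i=7: Q has 7 at row 3, column 2; remove 9 from row 3 of P and reverse-bump: 9 enters row 2 and ejects 6; 6 enters row 1 and ejects 3. So w(7) = 3. P is now [[1, 6, 7], [2, 9], [8]].
Step i=6: Q has 6 at row 1, column 3; remove that cell from P, ejecting 7. So w(6) = 7. P is now [[1, 6], [2, 9], [8]].
Step i=5: Q has 5 at row 3, column 1; remove 8 from row 3 of P and reverse-bump: 8 enters row 2 and ejects 2; 2 enters row 1 and ejects 1. So w(5) = 1. P is now [[2, 6], [8, 9]].
Step i=4: Q has 4 at row 2, column 2; remove 9 from row 2 of P and reverse-bump: 9 enters row 1 and ejects 6. So w(4) = 6. P is now [[2, 9], [8]].
Step i=3: Q has 3 at row 2, column 1; remove 8 from row 2 of P and reverse-bump: 8 enters row 1 and ejects 2. So w(3) = 2. P is now [[8, 9]].
Step i=2: Q has 2 at row 1, column 2; remove that cell from P, ejecting 9. So w(2) = 9. P is now [[8]].
Step i=1: Q has 1 at row 1, column 1; remove that cell from P, ejecting 8. So w(1) = 8. P is now [].

So w = 8 9 2 6 1 7 3 5 4.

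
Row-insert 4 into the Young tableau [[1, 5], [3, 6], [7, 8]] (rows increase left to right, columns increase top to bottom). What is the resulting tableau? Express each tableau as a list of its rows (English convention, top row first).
In row 1, 4 replaces 5 (the leftmost entry greater than 4); 5 is bumped to row 2. In row 2, 5 replaces 6 (the leftmost entry greater than 5); 6 is bumped to row 3. In row 3, 6 replaces 7 (the leftmost entry greater than 6); 7 is bumped to row 4. 7 starts a new row 4. The new tableau is [[1, 4], [3, 5], [6, 8], [7]].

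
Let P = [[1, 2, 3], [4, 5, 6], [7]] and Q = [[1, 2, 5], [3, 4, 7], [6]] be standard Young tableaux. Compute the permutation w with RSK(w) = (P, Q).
Reverse the RSK construction: for i from n down to 1, find the cell of Q containing i, remove the entry at that cell from P, and reverse-bump it up through P; the value ejected from row 1 is w(i).

Step i=7: Q has 7 at row 2, column 3; remove 6 from row 2 of P and reverse-bump: 6 enters row 1 and ejects 3. So w(7) = 3. P is now [[1, 2, 6], [4, 5], [7]].
Step i=6: Q has 6 at row 3, column 1; remove 7 from row 3 of P and reverse-bump: 7 enters row 2 and ejects 5; 5 enters row 1 and ejects 2. So w(6) = 2. P is now [[1, 5, 6], [4, 7]].
Step i=5: Q has 5 at row 1, column 3; remove that cell from P, ejecting 6. So w(5) = 6. P is now [[1, 5], [4, 7]].
Step i=4: Q has 4 at row 2, column 2; remove 7 from row 2 of P and reverse-bump: 7 enters row 1 and ejects 5. So w(4) = 5. P is now [[1, 7], [4]].
Step i=3: Q has 3 at row 2, column 1; remove 4 from row 2 of P and reverse-bump: 4 enters row 1 and ejects 1. So w(3) = 1. P is now [[4, 7]].
Step i=2: Q has 2 at row 1, column 2; remove that cell from P, ejecting 7. So w(2) = 7. P is now [[4]].
Step i=1: Q has 1 at row 1, column 1; remove that cell from P, ejecting 4. So w(1) = 4. P is now [].

So w = 4 7 1 5 6 2 3.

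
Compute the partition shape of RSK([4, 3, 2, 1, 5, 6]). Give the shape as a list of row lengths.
Row-insert each entry into an empty tableau.

After inserting 4: P = [[4]].
After inserting 3: P = [[3], [4]].
After inserting 2: P = [[2], [3], [4]].
After inserting 1: P = [[1], [2], [3], [4]].
After inserting 5: P = [[1, 5], [2], [3], [4]].
After inserting 6: P = [[1, 5, 6], [2], [3], [4]].

The final insertion tableau P = [[1, 5, 6], [2], [3], [4]] has shape [3, 1, 1, 1].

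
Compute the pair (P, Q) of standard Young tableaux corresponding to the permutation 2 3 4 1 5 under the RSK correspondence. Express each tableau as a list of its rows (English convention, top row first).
Insert each entry of the permutation into P by Schensted row insertion, recording in Q the position of each new cell.

Insert 2: appended to row 1. P = [[2]].
Insert 3: appended to row 1. P = [[2, 3]].
Insert 4: appended to row 1. P = [[2, 3, 4]].
Insert 1: 1 bumps 2 from row 1; 2 starts row 2. P = [[1, 3, 4], [2]].
Insert 5: appended to row 1. P = [[1, 3, 4, 5], [2]].

So P = [[1, 3, 4, 5], [2]], Q = [[1, 2, 3, 5], [4]].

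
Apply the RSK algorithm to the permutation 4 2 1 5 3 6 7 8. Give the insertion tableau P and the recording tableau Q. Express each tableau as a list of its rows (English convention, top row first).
P = [[1, 3, 6, 7, 8], [2, 5], [4]], Q = [[1, 4, 6, 7, 8], [2, 5], [3]]

Insert each entry of the permutation into P by Schensted row insertion, recording in Q the position of each new cell.

After inserting 4: P = [[4]].
After inserting 2: P = [[2], [4]].
After inserting 1: P = [[1], [2], [4]].
After inserting 5: P = [[1, 5], [2], [4]].
After inserting 3: P = [[1, 3], [2, 5], [4]].
After inserting 6: P = [[1, 3, 6], [2, 5], [4]].
After inserting 7: P = [[1, 3, 6, 7], [2, 5], [4]].
After inserting 8: P = [[1, 3, 6, 7, 8], [2, 5], [4]].

So P = [[1, 3, 6, 7, 8], [2, 5], [4]], Q = [[1, 4, 6, 7, 8], [2, 5], [3]].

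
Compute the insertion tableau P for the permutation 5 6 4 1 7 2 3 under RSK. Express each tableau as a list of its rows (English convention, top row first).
Insert 5: appended to row 1. P = [[5]].
Insert 6: appended to row 1. P = [[5, 6]].
Insert 4: 4 bumps 5 from row 1; 5 starts row 2. P = [[4, 6], [5]].
Insert 1: 1 bumps 4 from row 1; 4 bumps 5 from row 2; 5 starts row 3. P = [[1, 6], [4], [5]].
Insert 7: appended to row 1. P = [[1, 6, 7], [4], [5]].
Insert 2: 2 bumps 6 from row 1; 6 appends to row 2. P = [[1, 2, 7], [4, 6], [5]].
Insert 3: 3 bumps 7 from row 1; 7 appends to row 2. P = [[1, 2, 3], [4, 6, 7], [5]].

So P = [[1, 2, 3], [4, 6, 7], [5]].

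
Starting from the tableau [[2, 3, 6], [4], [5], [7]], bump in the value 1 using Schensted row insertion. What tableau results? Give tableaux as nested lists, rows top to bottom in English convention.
In row 1, 1 replaces 2 (the leftmost entry greater than 1); 2 is bumped to row 2. In row 2, 2 replaces 4 (the leftmost entry greater than 2); 4 is bumped to row 3. In row 3, 4 replaces 5 (the leftmost entry greater than 4); 5 is bumped to row 4. In row 4, 5 replaces 7 (the leftmost entry greater than 5); 7 is bumped to row 5. 7 starts a new row 5. The new tableau is [[1, 3, 6], [2], [4], [5], [7]].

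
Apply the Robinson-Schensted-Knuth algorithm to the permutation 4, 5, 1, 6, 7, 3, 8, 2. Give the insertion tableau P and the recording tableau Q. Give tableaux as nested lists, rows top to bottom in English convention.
Insert each entry of the permutation into P by Schensted row insertion, recording in Q the position of each new cell.

Insert 4: appended to row 1. P = [[4]].
Insert 5: appended to row 1. P = [[4, 5]].
Insert 1: 1 bumps 4 from row 1; 4 starts row 2. P = [[1, 5], [4]].
Insert 6: appended to row 1. P = [[1, 5, 6], [4]].
Insert 7: appended to row 1. P = [[1, 5, 6, 7], [4]].
Insert 3: 3 bumps 5 from row 1; 5 appends to row 2. P = [[1, 3, 6, 7], [4, 5]].
Insert 8: appended to row 1. P = [[1, 3, 6, 7, 8], [4, 5]].
Insert 2: 2 bumps 3 from row 1; 3 bumps 4 from row 2; 4 starts row 3. P = [[1, 2, 6, 7, 8], [3, 5], [4]].

So P = [[1, 2, 6, 7, 8], [3, 5], [4]], Q = [[1, 2, 4, 5, 7], [3, 6], [8]].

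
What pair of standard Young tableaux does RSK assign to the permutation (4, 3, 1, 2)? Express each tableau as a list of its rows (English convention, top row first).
P = [[1, 2], [3], [4]], Q = [[1, 4], [2], [3]]

Insert each entry of the permutation into P by Schensted row insertion, recording in Q the position of each new cell.

After inserting 4: P = [[4]].
After inserting 3: P = [[3], [4]].
After inserting 1: P = [[1], [3], [4]].
After inserting 2: P = [[1, 2], [3], [4]].

So P = [[1, 2], [3], [4]], Q = [[1, 4], [2], [3]].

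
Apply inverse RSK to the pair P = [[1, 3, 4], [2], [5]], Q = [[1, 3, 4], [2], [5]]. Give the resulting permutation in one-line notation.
Reverse RSK: for i = n, n-1, ..., 1, locate i in Q, remove the corresponding corner cell from P, and reverse-bump its entry up through P; the value ejected from row 1 is w(i).

So w = 5 2 3 4 1.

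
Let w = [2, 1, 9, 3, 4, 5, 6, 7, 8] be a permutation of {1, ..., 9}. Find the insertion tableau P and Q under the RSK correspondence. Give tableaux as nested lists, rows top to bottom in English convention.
P = [[1, 3, 4, 5, 6, 7, 8], [2, 9]], Q = [[1, 3, 5, 6, 7, 8, 9], [2, 4]]

Insert each entry of the permutation into P by Schensted row insertion, recording in Q the position of each new cell.

Insert 2: appended to row 1. P = [[2]].
Insert 1: 1 bumps 2 from row 1; 2 starts row 2. P = [[1], [2]].
Insert 9: appended to row 1. P = [[1, 9], [2]].
Insert 3: 3 bumps 9 from row 1; 9 appends to row 2. P = [[1, 3], [2, 9]].
Insert 4: appended to row 1. P = [[1, 3, 4], [2, 9]].
Insert 5: appended to row 1. P = [[1, 3, 4, 5], [2, 9]].
Insert 6: appended to row 1. P = [[1, 3, 4, 5, 6], [2, 9]].
Insert 7: appended to row 1. P = [[1, 3, 4, 5, 6, 7], [2, 9]].
Insert 8: appended to row 1. P = [[1, 3, 4, 5, 6, 7, 8], [2, 9]].

So P = [[1, 3, 4, 5, 6, 7, 8], [2, 9]], Q = [[1, 3, 5, 6, 7, 8, 9], [2, 4]].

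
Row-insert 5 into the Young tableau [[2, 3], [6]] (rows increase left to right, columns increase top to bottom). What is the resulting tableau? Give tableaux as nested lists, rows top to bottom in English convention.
5 is larger than every entry of row 1, so it is appended to row 1. The new tableau is [[2, 3, 5], [6]].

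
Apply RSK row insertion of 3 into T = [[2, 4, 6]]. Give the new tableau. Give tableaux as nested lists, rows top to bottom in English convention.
In row 1, 3 replaces 4 (the leftmost entry greater than 3); 4 is bumped to row 2. 4 starts a new row 2. The new tableau is [[2, 3, 6], [4]].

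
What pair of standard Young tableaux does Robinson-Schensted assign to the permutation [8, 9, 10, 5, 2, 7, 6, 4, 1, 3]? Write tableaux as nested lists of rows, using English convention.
P = [[1, 3, 10], [2, 4], [5, 6], [7, 9], [8]], Q = [[1, 2, 3], [4, 6], [5, 7], [8, 10], [9]]

Insert each entry of the permutation into P by Schensted row insertion, recording in Q the position of each new cell.

Insert 8: appended to row 1. P = [[8]].
Insert 9: appended to row 1. P = [[8, 9]].
Insert 10: appended to row 1. P = [[8, 9, 10]].
Insert 5: 5 bumps 8 from row 1; 8 starts row 2. P = [[5, 9, 10], [8]].
Insert 2: 2 bumps 5 from row 1; 5 bumps 8 from row 2; 8 starts row 3. P = [[2, 9, 10], [5], [8]].
Insert 7: 7 bumps 9 from row 1; 9 appends to row 2. P = [[2, 7, 10], [5, 9], [8]].
Insert 6: 6 bumps 7 from row 1; 7 bumps 9 from row 2; 9 appends to row 3. P = [[2, 6, 10], [5, 7], [8, 9]].
Insert 4: 4 bumps 6 from row 1; 6 bumps 7 from row 2; 7 bumps 8 from row 3; 8 starts row 4. P = [[2, 4, 10], [5, 6], [7, 9], [8]].
Insert 1: 1 bumps 2 from row 1; 2 bumps 5 from row 2; 5 bumps 7 from row 3; 7 bumps 8 from row 4; 8 starts row 5. P = [[1, 4, 10], [2, 6], [5, 9], [7], [8]].
Insert 3: 3 bumps 4 from row 1; 4 bumps 6 from row 2; 6 bumps 9 from row 3; 9 appends to row 4. P = [[1, 3, 10], [2, 4], [5, 6], [7, 9], [8]].

So P = [[1, 3, 10], [2, 4], [5, 6], [7, 9], [8]], Q = [[1, 2, 3], [4, 6], [5, 7], [8, 10], [9]].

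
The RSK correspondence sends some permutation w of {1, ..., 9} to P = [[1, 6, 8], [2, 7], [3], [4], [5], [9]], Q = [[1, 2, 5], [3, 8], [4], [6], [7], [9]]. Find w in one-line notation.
5 9 7 4 8 3 2 6 1

Reverse the RSK construction: for i from n down to 1, find the cell of Q containing i, remove the entry at that cell from P, and reverse-bump it up through P; the value ejected from row 1 is w(i).

Step i=9: Q has 9 at row 6, column 1; remove 9 from row 6 of P and reverse-bump: 9 enters row 5 and ejects 5; 5 enters row 4 and ejects 4; 4 enters row 3 and ejects 3; 3 enters row 2 and ejects 2; 2 enters row 1 and ejects 1. So w(9) = 1. P is now [[2, 6, 8], [3, 7], [4], [5], [9]].
Step i=8: Q has 8 at row 2, column 2; remove 7 from row 2 of P and reverse-bump: 7 enters row 1 and ejects 6. So w(8) = 6. P is now [[2, 7, 8], [3], [4], [5], [9]].
Step i=7: Q has 7 at row 5, column 1; remove 9 from row 5 of P and reverse-bump: 9 enters row 4 and ejects 5; 5 enters row 3 and ejects 4; 4 enters row 2 and ejects 3; 3 enters row 1 and ejects 2. So w(7) = 2. P is now [[3, 7, 8], [4], [5], [9]].
Step i=6: Q has 6 at row 4, column 1; remove 9 from row 4 of P and reverse-bump: 9 enters row 3 and ejects 5; 5 enters row 2 and ejects 4; 4 enters row 1 and ejects 3. So w(6) = 3. P is now [[4, 7, 8], [5], [9]].
Step i=5: Q has 5 at row 1, column 3; remove that cell from P, ejecting 8. So w(5) = 8. P is now [[4, 7], [5], [9]].
Step i=4: Q has 4 at row 3, column 1; remove 9 from row 3 of P and reverse-bump: 9 enters row 2 and ejects 5; 5 enters row 1 and ejects 4. So w(4) = 4. P is now [[5, 7], [9]].
Step i=3: Q has 3 at row 2, column 1; remove 9 from row 2 of P and reverse-bump: 9 enters row 1 and ejects 7. So w(3) = 7. P is now [[5, 9]].
Step i=2: Q has 2 at row 1, column 2; remove that cell from P, ejecting 9. So w(2) = 9. P is now [[5]].
Step i=1: Q has 1 at row 1, column 1; remove that cell from P, ejecting 5. So w(1) = 5. P is now [].

So w = 5 9 7 4 8 3 2 6 1.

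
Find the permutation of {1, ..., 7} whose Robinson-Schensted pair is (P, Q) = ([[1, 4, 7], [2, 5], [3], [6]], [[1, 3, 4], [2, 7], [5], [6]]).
Reverse the RSK construction: for i from n down to 1, find the cell of Q containing i, remove the entry at that cell from P, and reverse-bump it up through P; the value ejected from row 1 is w(i).

Step i=7: Q has 7 at row 2, column 2; remove 5 from row 2 of P and reverse-bump: 5 enters row 1 and ejects 4. So w(7) = 4. P is now [[1, 5, 7], [2], [3], [6]].
Step i=6: Q has 6 at row 4, column 1; remove 6 from row 4 of P and reverse-bump: 6 enters row 3 and ejects 3; 3 enters row 2 and ejects 2; 2 enters row 1 and ejects 1. So w(6) = 1. P is now [[2, 5, 7], [3], [6]].
Step i=5: Q has 5 at row 3, column 1; remove 6 from row 3 of P and reverse-bump: 6 enters row 2 and ejects 3; 3 enters row 1 and ejects 2. So w(5) = 2. P is now [[3, 5, 7], [6]].
Step i=4: Q has 4 at row 1, column 3; remove that cell from P, ejecting 7. So w(4) = 7. P is now [[3, 5], [6]].
Step i=3: Q has 3 at row 1, column 2; remove that cell from P, ejecting 5. So w(3) = 5. P is now [[3], [6]].
Step i=2: Q has 2 at row 2, column 1; remove 6 from row 2 of P and reverse-bump: 6 enters row 1 and ejects 3. So w(2) = 3. P is now [[6]].
Step i=1: Q has 1 at row 1, column 1; remove that cell from P, ejecting 6. So w(1) = 6. P is now [].

So w = 6 3 5 7 2 1 4.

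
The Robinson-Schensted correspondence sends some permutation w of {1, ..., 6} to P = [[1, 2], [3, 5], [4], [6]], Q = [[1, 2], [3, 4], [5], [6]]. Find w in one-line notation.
4 6 1 5 3 2

Reverse the RSK construction: for i from n down to 1, find the cell of Q containing i, remove the entry at that cell from P, and reverse-bump it up through P; the value ejected from row 1 is w(i).

Step i=6: Q has 6 at row 4, column 1; remove 6 from row 4 of P and reverse-bump: 6 enters row 3 and ejects 4; 4 enters row 2 and ejects 3; 3 enters row 1 and ejects 2. So w(6) = 2. P is now [[1, 3], [4, 5], [6]].
Step i=5: Q has 5 at row 3, column 1; remove 6 from row 3 of P and reverse-bump: 6 enters row 2 and ejects 5; 5 enters row 1 and ejects 3. So w(5) = 3. P is now [[1, 5], [4, 6]].
Step i=4: Q has 4 at row 2, column 2; remove 6 from row 2 of P and reverse-bump: 6 enters row 1 and ejects 5. So w(4) = 5. P is now [[1, 6], [4]].
Step i=3: Q has 3 at row 2, column 1; remove 4 from row 2 of P and reverse-bump: 4 enters row 1 and ejects 1. So w(3) = 1. P is now [[4, 6]].
Step i=2: Q has 2 at row 1, column 2; remove that cell from P, ejecting 6. So w(2) = 6. P is now [[4]].
Step i=1: Q has 1 at row 1, column 1; remove that cell from P, ejecting 4. So w(1) = 4. P is now [].

So w = 4 6 1 5 3 2.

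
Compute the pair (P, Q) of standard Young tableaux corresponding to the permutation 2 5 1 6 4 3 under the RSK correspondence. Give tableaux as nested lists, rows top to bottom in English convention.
P = [[1, 3, 6], [2, 4], [5]], Q = [[1, 2, 4], [3, 5], [6]]

Insert each entry of the permutation into P by Schensted row insertion, recording in Q the position of each new cell.

Insert 2: appended to row 1. P = [[2]].
Insert 5: appended to row 1. P = [[2, 5]].
Insert 1: 1 bumps 2 from row 1; 2 starts row 2. P = [[1, 5], [2]].
Insert 6: appended to row 1. P = [[1, 5, 6], [2]].
Insert 4: 4 bumps 5 from row 1; 5 appends to row 2. P = [[1, 4, 6], [2, 5]].
Insert 3: 3 bumps 4 from row 1; 4 bumps 5 from row 2; 5 starts row 3. P = [[1, 3, 6], [2, 4], [5]].

So P = [[1, 3, 6], [2, 4], [5]], Q = [[1, 2, 4], [3, 5], [6]].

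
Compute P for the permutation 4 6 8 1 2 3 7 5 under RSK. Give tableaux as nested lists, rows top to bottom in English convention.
P = [[1, 2, 3, 5], [4, 6, 7], [8]]

Insert 4: appended to row 1. P = [[4]].
Insert 6: appended to row 1. P = [[4, 6]].
Insert 8: appended to row 1. P = [[4, 6, 8]].
Insert 1: 1 bumps 4 from row 1; 4 starts row 2. P = [[1, 6, 8], [4]].
Insert 2: 2 bumps 6 from row 1; 6 appends to row 2. P = [[1, 2, 8], [4, 6]].
Insert 3: 3 bumps 8 from row 1; 8 appends to row 2. P = [[1, 2, 3], [4, 6, 8]].
Insert 7: appended to row 1. P = [[1, 2, 3, 7], [4, 6, 8]].
Insert 5: 5 bumps 7 from row 1; 7 bumps 8 from row 2; 8 starts row 3. P = [[1, 2, 3, 5], [4, 6, 7], [8]].

So P = [[1, 2, 3, 5], [4, 6, 7], [8]].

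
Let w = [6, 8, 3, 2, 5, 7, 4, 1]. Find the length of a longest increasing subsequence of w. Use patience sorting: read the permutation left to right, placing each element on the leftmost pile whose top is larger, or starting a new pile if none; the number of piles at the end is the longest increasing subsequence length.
3

6: new pile. tops = [6]
8: new pile. tops = [6, 8]
3: onto pile 1 (replacing 6). tops = [3, 8]
2: onto pile 1 (replacing 3). tops = [2, 8]
5: onto pile 2 (replacing 8). tops = [2, 5]
7: new pile. tops = [2, 5, 7]
4: onto pile 2 (replacing 5). tops = [2, 4, 7]
1: onto pile 1 (replacing 2). tops = [1, 4, 7]

3 piles, so the longest increasing subsequence has length 3.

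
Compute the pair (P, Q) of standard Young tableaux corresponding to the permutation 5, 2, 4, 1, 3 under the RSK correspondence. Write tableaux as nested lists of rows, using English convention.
P = [[1, 3], [2, 4], [5]], Q = [[1, 3], [2, 5], [4]]

Insert each entry of the permutation into P by Schensted row insertion, recording in Q the position of each new cell.

After inserting 5: P = [[5]].
After inserting 2: P = [[2], [5]].
After inserting 4: P = [[2, 4], [5]].
After inserting 1: P = [[1, 4], [2], [5]].
After inserting 3: P = [[1, 3], [2, 4], [5]].

So P = [[1, 3], [2, 4], [5]], Q = [[1, 3], [2, 5], [4]].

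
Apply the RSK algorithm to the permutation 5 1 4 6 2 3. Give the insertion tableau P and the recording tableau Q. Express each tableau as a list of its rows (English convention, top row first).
Insert each entry of the permutation into P by Schensted row insertion, recording in Q the position of each new cell.

Insert 5: appended to row 1. P = [[5]].
Insert 1: 1 bumps 5 from row 1; 5 starts row 2. P = [[1], [5]].
Insert 4: appended to row 1. P = [[1, 4], [5]].
Insert 6: appended to row 1. P = [[1, 4, 6], [5]].
Insert 2: 2 bumps 4 from row 1; 4 bumps 5 from row 2; 5 starts row 3. P = [[1, 2, 6], [4], [5]].
Insert 3: 3 bumps 6 from row 1; 6 appends to row 2. P = [[1, 2, 3], [4, 6], [5]].

So P = [[1, 2, 3], [4, 6], [5]], Q = [[1, 3, 4], [2, 6], [5]].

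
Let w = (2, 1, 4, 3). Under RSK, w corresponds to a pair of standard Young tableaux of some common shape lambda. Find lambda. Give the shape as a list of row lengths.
[2, 2]

Row-insert each entry into an empty tableau.

After inserting 2: P = [[2]].
After inserting 1: P = [[1], [2]].
After inserting 4: P = [[1, 4], [2]].
After inserting 3: P = [[1, 3], [2, 4]].

The final insertion tableau P = [[1, 3], [2, 4]] has shape [2, 2].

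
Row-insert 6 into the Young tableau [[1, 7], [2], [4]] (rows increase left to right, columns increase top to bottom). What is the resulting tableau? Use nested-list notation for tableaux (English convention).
[[1, 6], [2, 7], [4]]

In row 1, 6 replaces 7 (the leftmost entry greater than 6); 7 is bumped to row 2. 7 is appended to row 2. The new tableau is [[1, 6], [2, 7], [4]].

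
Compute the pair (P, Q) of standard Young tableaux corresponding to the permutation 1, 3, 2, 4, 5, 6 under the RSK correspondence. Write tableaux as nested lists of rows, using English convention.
Insert each entry of the permutation into P by Schensted row insertion, recording in Q the position of each new cell.

Insert 1: appended to row 1. P = [[1]].
Insert 3: appended to row 1. P = [[1, 3]].
Insert 2: 2 bumps 3 from row 1; 3 starts row 2. P = [[1, 2], [3]].
Insert 4: appended to row 1. P = [[1, 2, 4], [3]].
Insert 5: appended to row 1. P = [[1, 2, 4, 5], [3]].
Insert 6: appended to row 1. P = [[1, 2, 4, 5, 6], [3]].

So P = [[1, 2, 4, 5, 6], [3]], Q = [[1, 2, 4, 5, 6], [3]].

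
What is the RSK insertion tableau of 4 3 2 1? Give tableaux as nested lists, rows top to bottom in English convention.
After inserting 4: P = [[4]].
After inserting 3: P = [[3], [4]].
After inserting 2: P = [[2], [3], [4]].
After inserting 1: P = [[1], [2], [3], [4]].

So P = [[1], [2], [3], [4]].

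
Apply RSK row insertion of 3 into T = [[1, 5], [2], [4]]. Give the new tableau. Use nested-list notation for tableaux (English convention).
[[1, 3], [2, 5], [4]]

In row 1, 3 replaces 5 (the leftmost entry greater than 3); 5 is bumped to row 2. 5 is appended to row 2. The new tableau is [[1, 3], [2, 5], [4]].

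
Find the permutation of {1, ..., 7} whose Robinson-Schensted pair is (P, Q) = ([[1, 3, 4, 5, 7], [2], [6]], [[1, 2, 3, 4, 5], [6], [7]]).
Reverse the RSK construction: for i from n down to 1, find the cell of Q containing i, remove the entry at that cell from P, and reverse-bump it up through P; the value ejected from row 1 is w(i).

Step i=7: Q has 7 at row 3, column 1; remove 6 from row 3 of P and reverse-bump: 6 enters row 2 and ejects 2; 2 enters row 1 and ejects 1. So w(7) = 1. P is now [[2, 3, 4, 5, 7], [6]].
Step i=6: Q has 6 at row 2, column 1; remove 6 from row 2 of P and reverse-bump: 6 enters row 1 and ejects 5. So w(6) = 5. P is now [[2, 3, 4, 6, 7]].
Step i=5: Q has 5 at row 1, column 5; remove that cell from P, ejecting 7. So w(5) = 7. P is now [[2, 3, 4, 6]].
Step i=4: Q has 4 at row 1, column 4; remove that cell from P, ejecting 6. So w(4) = 6. P is now [[2, 3, 4]].
Step i=3: Q has 3 at row 1, column 3; remove that cell from P, ejecting 4. So w(3) = 4. P is now [[2, 3]].
Step i=2: Q has 2 at row 1, column 2; remove that cell from P, ejecting 3. So w(2) = 3. P is now [[2]].
Step i=1: Q has 1 at row 1, column 1; remove that cell from P, ejecting 2. So w(1) = 2. P is now [].

So w = 2 3 4 6 7 5 1.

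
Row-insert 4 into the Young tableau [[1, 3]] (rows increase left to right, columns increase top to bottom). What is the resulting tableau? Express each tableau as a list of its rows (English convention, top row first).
4 is larger than every entry of row 1, so it is appended to row 1. The new tableau is [[1, 3, 4]].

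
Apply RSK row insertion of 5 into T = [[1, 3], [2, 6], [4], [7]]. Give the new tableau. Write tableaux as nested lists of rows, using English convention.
[[1, 3, 5], [2, 6], [4], [7]]

5 is larger than every entry of row 1, so it is appended to row 1. The new tableau is [[1, 3, 5], [2, 6], [4], [7]].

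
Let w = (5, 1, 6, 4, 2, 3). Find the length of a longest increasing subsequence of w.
3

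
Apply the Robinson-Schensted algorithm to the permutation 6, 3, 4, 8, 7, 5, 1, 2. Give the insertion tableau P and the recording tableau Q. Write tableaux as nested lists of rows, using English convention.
Insert each entry of the permutation into P by Schensted row insertion, recording in Q the position of each new cell.

After inserting 6: P = [[6]].
After inserting 3: P = [[3], [6]].
After inserting 4: P = [[3, 4], [6]].
After inserting 8: P = [[3, 4, 8], [6]].
After inserting 7: P = [[3, 4, 7], [6, 8]].
After inserting 5: P = [[3, 4, 5], [6, 7], [8]].
After inserting 1: P = [[1, 4, 5], [3, 7], [6], [8]].
After inserting 2: P = [[1, 2, 5], [3, 4], [6, 7], [8]].

So P = [[1, 2, 5], [3, 4], [6, 7], [8]], Q = [[1, 3, 4], [2, 5], [6, 8], [7]].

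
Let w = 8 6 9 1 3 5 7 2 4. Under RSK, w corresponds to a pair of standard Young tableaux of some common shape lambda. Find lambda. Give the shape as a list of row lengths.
Row-insert each entry into an empty tableau.

After inserting 8: P = [[8]].
After inserting 6: P = [[6], [8]].
After inserting 9: P = [[6, 9], [8]].
After inserting 1: P = [[1, 9], [6], [8]].
After inserting 3: P = [[1, 3], [6, 9], [8]].
After inserting 5: P = [[1, 3, 5], [6, 9], [8]].
After inserting 7: P = [[1, 3, 5, 7], [6, 9], [8]].
After inserting 2: P = [[1, 2, 5, 7], [3, 9], [6], [8]].
After inserting 4: P = [[1, 2, 4, 7], [3, 5], [6, 9], [8]].

The final insertion tableau P = [[1, 2, 4, 7], [3, 5], [6, 9], [8]] has shape [4, 2, 2, 1].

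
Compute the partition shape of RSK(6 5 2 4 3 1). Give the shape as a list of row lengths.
[2, 1, 1, 1, 1]

RSK row insertion gives P = [[1, 3], [2], [4], [5], [6]], which has shape [2, 1, 1, 1, 1].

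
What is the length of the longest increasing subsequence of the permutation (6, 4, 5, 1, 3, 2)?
2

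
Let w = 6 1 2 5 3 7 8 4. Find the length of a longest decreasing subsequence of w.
3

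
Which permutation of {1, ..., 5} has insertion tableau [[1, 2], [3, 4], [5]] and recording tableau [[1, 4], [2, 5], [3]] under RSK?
5 3 1 4 2

Reverse the RSK construction: for i from n down to 1, find the cell of Q containing i, remove the entry at that cell from P, and reverse-bump it up through P; the value ejected from row 1 is w(i).

Step i=5: Q has 5 at row 2, column 2; remove 4 from row 2 of P and reverse-bump: 4 enters row 1 and ejects 2. So w(5) = 2. P is now [[1, 4], [3], [5]].
Step i=4: Q has 4 at row 1, column 2; remove that cell from P, ejecting 4. So w(4) = 4. P is now [[1], [3], [5]].
Step i=3: Q has 3 at row 3, column 1; remove 5 from row 3 of P and reverse-bump: 5 enters row 2 and ejects 3; 3 enters row 1 and ejects 1. So w(3) = 1. P is now [[3], [5]].
Step i=2: Q has 2 at row 2, column 1; remove 5 from row 2 of P and reverse-bump: 5 enters row 1 and ejects 3. So w(2) = 3. P is now [[5]].
Step i=1: Q has 1 at row 1, column 1; remove that cell from P, ejecting 5. So w(1) = 5. P is now [].

So w = 5 3 1 4 2.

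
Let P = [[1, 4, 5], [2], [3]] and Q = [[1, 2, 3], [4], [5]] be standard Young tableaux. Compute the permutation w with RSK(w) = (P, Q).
Reverse RSK: for i = n, n-1, ..., 1, locate i in Q, remove the corresponding corner cell from P, and reverse-bump its entry up through P; the value ejected from row 1 is w(i).

So w = 3 4 5 2 1.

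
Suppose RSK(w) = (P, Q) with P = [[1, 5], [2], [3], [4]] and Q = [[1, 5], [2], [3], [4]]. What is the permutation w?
4 3 2 1 5

Reverse the RSK construction: for i from n down to 1, find the cell of Q containing i, remove the entry at that cell from P, and reverse-bump it up through P; the value ejected from row 1 is w(i).

Step i=5: Q has 5 at row 1, column 2; remove that cell from P, ejecting 5. So w(5) = 5. P is now [[1], [2], [3], [4]].
Step i=4: Q has 4 at row 4, column 1; remove 4 from row 4 of P and reverse-bump: 4 enters row 3 and ejects 3; 3 enters row 2 and ejects 2; 2 enters row 1 and ejects 1. So w(4) = 1. P is now [[2], [3], [4]].
Step i=3: Q has 3 at row 3, column 1; remove 4 from row 3 of P and reverse-bump: 4 enters row 2 and ejects 3; 3 enters row 1 and ejects 2. So w(3) = 2. P is now [[3], [4]].
Step i=2: Q has 2 at row 2, column 1; remove 4 from row 2 of P and reverse-bump: 4 enters row 1 and ejects 3. So w(2) = 3. P is now [[4]].
Step i=1: Q has 1 at row 1, column 1; remove that cell from P, ejecting 4. So w(1) = 4. P is now [].

So w = 4 3 2 1 5.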